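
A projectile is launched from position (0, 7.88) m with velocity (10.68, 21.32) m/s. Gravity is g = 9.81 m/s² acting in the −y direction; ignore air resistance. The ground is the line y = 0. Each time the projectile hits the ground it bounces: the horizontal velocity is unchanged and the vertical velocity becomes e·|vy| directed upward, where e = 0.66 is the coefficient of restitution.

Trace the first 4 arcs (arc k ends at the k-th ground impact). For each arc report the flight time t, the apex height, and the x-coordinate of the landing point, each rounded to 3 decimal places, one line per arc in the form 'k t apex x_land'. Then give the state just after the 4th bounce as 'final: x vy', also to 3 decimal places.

Arc 1: start y=7.880, vy=21.320 → t=4.689, apex=31.047, x_land=50.081, impact vy=-24.681
  bounce: vy ← 0.66·24.681 = 16.289
Arc 2: start y=0.000, vy=16.289 → t=3.321, apex=13.524, x_land=85.549, impact vy=-16.289
  bounce: vy ← 0.66·16.289 = 10.751
Arc 3: start y=0.000, vy=10.751 → t=2.192, apex=5.891, x_land=108.958, impact vy=-10.751
  bounce: vy ← 0.66·10.751 = 7.096
Arc 4: start y=0.000, vy=7.096 → t=1.447, apex=2.566, x_land=124.407, impact vy=-7.096
  bounce: vy ← 0.66·7.096 = 4.683

1 4.689 31.047 50.081
2 3.321 13.524 85.549
3 2.192 5.891 108.958
4 1.447 2.566 124.407
final: 124.407 4.683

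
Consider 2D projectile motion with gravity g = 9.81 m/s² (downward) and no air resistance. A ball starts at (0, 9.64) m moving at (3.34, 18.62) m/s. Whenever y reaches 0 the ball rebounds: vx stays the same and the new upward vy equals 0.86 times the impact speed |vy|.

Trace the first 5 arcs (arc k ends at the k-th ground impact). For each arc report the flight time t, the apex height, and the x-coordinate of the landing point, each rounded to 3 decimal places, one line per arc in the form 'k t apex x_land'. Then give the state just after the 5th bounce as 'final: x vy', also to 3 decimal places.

1 4.258 27.311 14.221
2 4.059 20.199 27.777
3 3.490 14.939 39.435
4 3.002 11.049 49.460
5 2.582 8.172 58.083
final: 58.083 10.890

Arc 1: start y=9.640, vy=18.620 → t=4.258, apex=27.311, x_land=14.221, impact vy=-23.148
  bounce: vy ← 0.86·23.148 = 19.907
Arc 2: start y=0.000, vy=19.907 → t=4.059, apex=20.199, x_land=27.777, impact vy=-19.907
  bounce: vy ← 0.86·19.907 = 17.120
Arc 3: start y=0.000, vy=17.120 → t=3.490, apex=14.939, x_land=39.435, impact vy=-17.120
  bounce: vy ← 0.86·17.120 = 14.724
Arc 4: start y=0.000, vy=14.724 → t=3.002, apex=11.049, x_land=49.460, impact vy=-14.724
  bounce: vy ← 0.86·14.724 = 12.662
Arc 5: start y=0.000, vy=12.662 → t=2.582, apex=8.172, x_land=58.083, impact vy=-12.662
  bounce: vy ← 0.86·12.662 = 10.890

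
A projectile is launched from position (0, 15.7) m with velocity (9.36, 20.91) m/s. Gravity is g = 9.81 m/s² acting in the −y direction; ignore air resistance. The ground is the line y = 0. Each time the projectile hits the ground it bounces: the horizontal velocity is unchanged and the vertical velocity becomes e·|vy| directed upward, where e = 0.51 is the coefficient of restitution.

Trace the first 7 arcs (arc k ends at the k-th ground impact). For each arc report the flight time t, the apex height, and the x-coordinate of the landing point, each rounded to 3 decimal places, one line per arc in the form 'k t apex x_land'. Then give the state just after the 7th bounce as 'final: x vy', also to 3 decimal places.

Arc 1: start y=15.700, vy=20.910 → t=4.914, apex=37.985, x_land=45.998, impact vy=-27.299
  bounce: vy ← 0.51·27.299 = 13.923
Arc 2: start y=0.000, vy=13.923 → t=2.838, apex=9.880, x_land=72.566, impact vy=-13.923
  bounce: vy ← 0.51·13.923 = 7.101
Arc 3: start y=0.000, vy=7.101 → t=1.448, apex=2.570, x_land=86.116, impact vy=-7.101
  bounce: vy ← 0.51·7.101 = 3.621
Arc 4: start y=0.000, vy=3.621 → t=0.738, apex=0.668, x_land=93.026, impact vy=-3.621
  bounce: vy ← 0.51·3.621 = 1.847
Arc 5: start y=0.000, vy=1.847 → t=0.377, apex=0.174, x_land=96.551, impact vy=-1.847
  bounce: vy ← 0.51·1.847 = 0.942
Arc 6: start y=0.000, vy=0.942 → t=0.192, apex=0.045, x_land=98.348, impact vy=-0.942
  bounce: vy ← 0.51·0.942 = 0.480
Arc 7: start y=0.000, vy=0.480 → t=0.098, apex=0.012, x_land=99.265, impact vy=-0.480
  bounce: vy ← 0.51·0.480 = 0.245

1 4.914 37.985 45.998
2 2.838 9.880 72.566
3 1.448 2.570 86.116
4 0.738 0.668 93.026
5 0.377 0.174 96.551
6 0.192 0.045 98.348
7 0.098 0.012 99.265
final: 99.265 0.245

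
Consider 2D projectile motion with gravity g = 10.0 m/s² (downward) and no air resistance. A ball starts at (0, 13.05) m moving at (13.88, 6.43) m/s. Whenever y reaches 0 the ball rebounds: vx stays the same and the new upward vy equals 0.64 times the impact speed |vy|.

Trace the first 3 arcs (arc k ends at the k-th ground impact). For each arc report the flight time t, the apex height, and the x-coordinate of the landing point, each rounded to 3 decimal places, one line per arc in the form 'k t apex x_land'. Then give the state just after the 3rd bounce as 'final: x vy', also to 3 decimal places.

Arc 1: start y=13.050, vy=6.430 → t=2.382, apex=15.117, x_land=33.059, impact vy=-17.388
  bounce: vy ← 0.64·17.388 = 11.128
Arc 2: start y=0.000, vy=11.128 → t=2.226, apex=6.192, x_land=63.952, impact vy=-11.128
  bounce: vy ← 0.64·11.128 = 7.122
Arc 3: start y=0.000, vy=7.122 → t=1.424, apex=2.536, x_land=83.723, impact vy=-7.122
  bounce: vy ← 0.64·7.122 = 4.558

1 2.382 15.117 33.059
2 2.226 6.192 63.952
3 1.424 2.536 83.723
final: 83.723 4.558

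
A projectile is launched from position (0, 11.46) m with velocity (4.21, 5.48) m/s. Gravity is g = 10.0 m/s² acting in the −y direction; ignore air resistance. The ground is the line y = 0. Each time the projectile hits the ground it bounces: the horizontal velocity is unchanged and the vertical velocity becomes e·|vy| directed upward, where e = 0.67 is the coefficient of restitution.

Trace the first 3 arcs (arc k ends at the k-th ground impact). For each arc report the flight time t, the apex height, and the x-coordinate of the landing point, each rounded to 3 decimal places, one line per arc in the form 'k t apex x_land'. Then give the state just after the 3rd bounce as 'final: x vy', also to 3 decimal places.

Arc 1: start y=11.460, vy=5.480 → t=2.158, apex=12.962, x_land=9.085, impact vy=-16.101
  bounce: vy ← 0.67·16.101 = 10.787
Arc 2: start y=0.000, vy=10.787 → t=2.157, apex=5.818, x_land=18.168, impact vy=-10.787
  bounce: vy ← 0.67·10.787 = 7.228
Arc 3: start y=0.000, vy=7.228 → t=1.446, apex=2.612, x_land=24.254, impact vy=-7.228
  bounce: vy ← 0.67·7.228 = 4.842

1 2.158 12.962 9.085
2 2.157 5.818 18.168
3 1.446 2.612 24.254
final: 24.254 4.842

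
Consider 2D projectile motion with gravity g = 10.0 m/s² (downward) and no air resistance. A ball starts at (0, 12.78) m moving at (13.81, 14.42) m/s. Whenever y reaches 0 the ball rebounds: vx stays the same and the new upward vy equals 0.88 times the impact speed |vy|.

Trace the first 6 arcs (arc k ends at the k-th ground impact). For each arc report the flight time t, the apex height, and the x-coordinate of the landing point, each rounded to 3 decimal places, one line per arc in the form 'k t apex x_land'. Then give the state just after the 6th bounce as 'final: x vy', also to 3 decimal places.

Arc 1: start y=12.780, vy=14.420 → t=3.595, apex=23.177, x_land=49.647, impact vy=-21.530
  bounce: vy ← 0.88·21.530 = 18.946
Arc 2: start y=0.000, vy=18.946 → t=3.789, apex=17.948, x_land=101.977, impact vy=-18.946
  bounce: vy ← 0.88·18.946 = 16.673
Arc 3: start y=0.000, vy=16.673 → t=3.335, apex=13.899, x_land=148.027, impact vy=-16.673
  bounce: vy ← 0.88·16.673 = 14.672
Arc 4: start y=0.000, vy=14.672 → t=2.934, apex=10.763, x_land=188.551, impact vy=-14.672
  bounce: vy ← 0.88·14.672 = 12.911
Arc 5: start y=0.000, vy=12.911 → t=2.582, apex=8.335, x_land=224.212, impact vy=-12.911
  bounce: vy ← 0.88·12.911 = 11.362
Arc 6: start y=0.000, vy=11.362 → t=2.272, apex=6.455, x_land=255.594, impact vy=-11.362
  bounce: vy ← 0.88·11.362 = 9.999

1 3.595 23.177 49.647
2 3.789 17.948 101.977
3 3.335 13.899 148.027
4 2.934 10.763 188.551
5 2.582 8.335 224.212
6 2.272 6.455 255.594
final: 255.594 9.999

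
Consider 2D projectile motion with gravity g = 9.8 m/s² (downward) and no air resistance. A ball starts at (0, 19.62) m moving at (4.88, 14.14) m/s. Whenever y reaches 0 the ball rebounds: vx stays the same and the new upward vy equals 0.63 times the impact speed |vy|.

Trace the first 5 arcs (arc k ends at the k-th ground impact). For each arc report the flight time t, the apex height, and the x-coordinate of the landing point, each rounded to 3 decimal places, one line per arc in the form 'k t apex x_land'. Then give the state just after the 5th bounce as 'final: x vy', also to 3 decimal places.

1 3.910 29.821 19.080
2 3.108 11.836 34.249
3 1.958 4.698 43.805
4 1.234 1.865 49.826
5 0.777 0.740 53.619
final: 53.619 2.399

Arc 1: start y=19.620, vy=14.140 → t=3.910, apex=29.821, x_land=19.080, impact vy=-24.176
  bounce: vy ← 0.63·24.176 = 15.231
Arc 2: start y=0.000, vy=15.231 → t=3.108, apex=11.836, x_land=34.249, impact vy=-15.231
  bounce: vy ← 0.63·15.231 = 9.596
Arc 3: start y=0.000, vy=9.596 → t=1.958, apex=4.698, x_land=43.805, impact vy=-9.596
  bounce: vy ← 0.63·9.596 = 6.045
Arc 4: start y=0.000, vy=6.045 → t=1.234, apex=1.865, x_land=49.826, impact vy=-6.045
  bounce: vy ← 0.63·6.045 = 3.808
Arc 5: start y=0.000, vy=3.808 → t=0.777, apex=0.740, x_land=53.619, impact vy=-3.808
  bounce: vy ← 0.63·3.808 = 2.399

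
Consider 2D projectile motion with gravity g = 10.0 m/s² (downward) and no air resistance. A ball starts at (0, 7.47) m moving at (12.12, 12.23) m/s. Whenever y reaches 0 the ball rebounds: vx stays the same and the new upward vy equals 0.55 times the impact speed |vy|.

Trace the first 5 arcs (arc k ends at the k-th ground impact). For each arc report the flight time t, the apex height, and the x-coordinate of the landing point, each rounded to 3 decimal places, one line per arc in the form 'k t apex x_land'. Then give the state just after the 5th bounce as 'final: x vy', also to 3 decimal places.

Arc 1: start y=7.470, vy=12.230 → t=2.952, apex=14.949, x_land=35.779, impact vy=-17.291
  bounce: vy ← 0.55·17.291 = 9.510
Arc 2: start y=0.000, vy=9.510 → t=1.902, apex=4.522, x_land=58.831, impact vy=-9.510
  bounce: vy ← 0.55·9.510 = 5.230
Arc 3: start y=0.000, vy=5.230 → t=1.046, apex=1.368, x_land=71.510, impact vy=-5.230
  bounce: vy ← 0.55·5.230 = 2.877
Arc 4: start y=0.000, vy=2.877 → t=0.575, apex=0.414, x_land=78.483, impact vy=-2.877
  bounce: vy ← 0.55·2.877 = 1.582
Arc 5: start y=0.000, vy=1.582 → t=0.316, apex=0.125, x_land=82.319, impact vy=-1.582
  bounce: vy ← 0.55·1.582 = 0.870

1 2.952 14.949 35.779
2 1.902 4.522 58.831
3 1.046 1.368 71.510
4 0.575 0.414 78.483
5 0.316 0.125 82.319
final: 82.319 0.870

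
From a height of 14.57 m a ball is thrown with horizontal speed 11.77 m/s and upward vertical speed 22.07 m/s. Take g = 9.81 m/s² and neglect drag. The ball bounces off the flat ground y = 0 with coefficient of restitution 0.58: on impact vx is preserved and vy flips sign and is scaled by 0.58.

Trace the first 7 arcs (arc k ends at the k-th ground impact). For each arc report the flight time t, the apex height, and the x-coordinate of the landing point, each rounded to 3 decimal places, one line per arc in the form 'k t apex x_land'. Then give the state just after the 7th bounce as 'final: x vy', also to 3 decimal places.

1 5.084 39.396 59.836
2 3.287 13.253 98.530
3 1.907 4.458 120.972
4 1.106 1.500 133.989
5 0.641 0.505 141.538
6 0.372 0.170 145.917
7 0.216 0.057 148.457
final: 148.457 0.614

Arc 1: start y=14.570, vy=22.070 → t=5.084, apex=39.396, x_land=59.836, impact vy=-27.802
  bounce: vy ← 0.58·27.802 = 16.125
Arc 2: start y=0.000, vy=16.125 → t=3.287, apex=13.253, x_land=98.530, impact vy=-16.125
  bounce: vy ← 0.58·16.125 = 9.353
Arc 3: start y=0.000, vy=9.353 → t=1.907, apex=4.458, x_land=120.972, impact vy=-9.353
  bounce: vy ← 0.58·9.353 = 5.424
Arc 4: start y=0.000, vy=5.424 → t=1.106, apex=1.500, x_land=133.989, impact vy=-5.424
  bounce: vy ← 0.58·5.424 = 3.146
Arc 5: start y=0.000, vy=3.146 → t=0.641, apex=0.505, x_land=141.538, impact vy=-3.146
  bounce: vy ← 0.58·3.146 = 1.825
Arc 6: start y=0.000, vy=1.825 → t=0.372, apex=0.170, x_land=145.917, impact vy=-1.825
  bounce: vy ← 0.58·1.825 = 1.058
Arc 7: start y=0.000, vy=1.058 → t=0.216, apex=0.057, x_land=148.457, impact vy=-1.058
  bounce: vy ← 0.58·1.058 = 0.614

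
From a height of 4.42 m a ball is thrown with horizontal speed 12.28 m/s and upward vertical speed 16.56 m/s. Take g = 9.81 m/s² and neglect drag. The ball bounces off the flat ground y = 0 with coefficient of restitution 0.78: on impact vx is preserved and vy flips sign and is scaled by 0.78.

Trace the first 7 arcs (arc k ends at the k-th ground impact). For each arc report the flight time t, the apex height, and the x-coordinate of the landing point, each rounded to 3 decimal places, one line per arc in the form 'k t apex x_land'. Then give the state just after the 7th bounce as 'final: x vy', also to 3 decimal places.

Arc 1: start y=4.420, vy=16.560 → t=3.625, apex=18.397, x_land=44.512, impact vy=-18.999
  bounce: vy ← 0.78·18.999 = 14.819
Arc 2: start y=0.000, vy=14.819 → t=3.021, apex=11.193, x_land=81.612, impact vy=-14.819
  bounce: vy ← 0.78·14.819 = 11.559
Arc 3: start y=0.000, vy=11.559 → t=2.357, apex=6.810, x_land=110.551, impact vy=-11.559
  bounce: vy ← 0.78·11.559 = 9.016
Arc 4: start y=0.000, vy=9.016 → t=1.838, apex=4.143, x_land=133.123, impact vy=-9.016
  bounce: vy ← 0.78·9.016 = 7.032
Arc 5: start y=0.000, vy=7.032 → t=1.434, apex=2.521, x_land=150.729, impact vy=-7.032
  bounce: vy ← 0.78·7.032 = 5.485
Arc 6: start y=0.000, vy=5.485 → t=1.118, apex=1.534, x_land=164.462, impact vy=-5.485
  bounce: vy ← 0.78·5.485 = 4.279
Arc 7: start y=0.000, vy=4.279 → t=0.872, apex=0.933, x_land=175.173, impact vy=-4.279
  bounce: vy ← 0.78·4.279 = 3.337

1 3.625 18.397 44.512
2 3.021 11.193 81.612
3 2.357 6.810 110.551
4 1.838 4.143 133.123
5 1.434 2.521 150.729
6 1.118 1.534 164.462
7 0.872 0.933 175.173
final: 175.173 3.337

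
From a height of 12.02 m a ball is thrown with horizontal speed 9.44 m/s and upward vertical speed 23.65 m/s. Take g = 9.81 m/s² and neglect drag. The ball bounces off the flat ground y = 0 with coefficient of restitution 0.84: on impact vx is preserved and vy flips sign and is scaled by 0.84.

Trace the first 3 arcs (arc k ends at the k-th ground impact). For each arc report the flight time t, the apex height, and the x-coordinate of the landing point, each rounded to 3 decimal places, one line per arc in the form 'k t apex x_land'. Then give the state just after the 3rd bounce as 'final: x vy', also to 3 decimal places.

Arc 1: start y=12.020, vy=23.650 → t=5.285, apex=40.528, x_land=49.893, impact vy=-28.198
  bounce: vy ← 0.84·28.198 = 23.687
Arc 2: start y=0.000, vy=23.687 → t=4.829, apex=28.596, x_land=95.480, impact vy=-23.687
  bounce: vy ← 0.84·23.687 = 19.897
Arc 3: start y=0.000, vy=19.897 → t=4.056, apex=20.178, x_land=133.772, impact vy=-19.897
  bounce: vy ← 0.84·19.897 = 16.713

1 5.285 40.528 49.893
2 4.829 28.596 95.480
3 4.056 20.178 133.772
final: 133.772 16.713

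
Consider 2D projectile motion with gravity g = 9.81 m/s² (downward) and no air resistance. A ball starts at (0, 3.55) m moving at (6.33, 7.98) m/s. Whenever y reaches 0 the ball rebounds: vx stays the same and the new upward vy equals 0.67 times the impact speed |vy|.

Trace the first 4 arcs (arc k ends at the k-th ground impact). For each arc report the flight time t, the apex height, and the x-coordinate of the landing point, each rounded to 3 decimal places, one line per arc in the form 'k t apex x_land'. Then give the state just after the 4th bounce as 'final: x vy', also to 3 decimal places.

Arc 1: start y=3.550, vy=7.980 → t=1.991, apex=6.796, x_land=12.600, impact vy=-11.547
  bounce: vy ← 0.67·11.547 = 7.736
Arc 2: start y=0.000, vy=7.736 → t=1.577, apex=3.051, x_land=22.584, impact vy=-7.736
  bounce: vy ← 0.67·7.736 = 5.183
Arc 3: start y=0.000, vy=5.183 → t=1.057, apex=1.369, x_land=29.273, impact vy=-5.183
  bounce: vy ← 0.67·5.183 = 3.473
Arc 4: start y=0.000, vy=3.473 → t=0.708, apex=0.615, x_land=33.755, impact vy=-3.473
  bounce: vy ← 0.67·3.473 = 2.327

1 1.991 6.796 12.600
2 1.577 3.051 22.584
3 1.057 1.369 29.273
4 0.708 0.615 33.755
final: 33.755 2.327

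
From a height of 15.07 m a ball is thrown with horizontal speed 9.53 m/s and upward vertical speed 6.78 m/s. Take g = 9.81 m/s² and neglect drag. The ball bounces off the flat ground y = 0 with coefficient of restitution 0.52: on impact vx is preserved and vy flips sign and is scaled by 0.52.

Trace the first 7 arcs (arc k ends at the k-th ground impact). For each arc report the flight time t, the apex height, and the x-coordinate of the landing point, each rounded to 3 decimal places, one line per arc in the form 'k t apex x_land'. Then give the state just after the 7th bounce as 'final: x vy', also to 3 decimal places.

1 2.575 17.413 24.542
2 1.960 4.708 43.217
3 1.019 1.273 52.927
4 0.530 0.344 57.977
5 0.276 0.093 60.603
6 0.143 0.025 61.968
7 0.075 0.007 62.678
final: 62.678 0.190

Arc 1: start y=15.070, vy=6.780 → t=2.575, apex=17.413, x_land=24.542, impact vy=-18.484
  bounce: vy ← 0.52·18.484 = 9.611
Arc 2: start y=0.000, vy=9.611 → t=1.960, apex=4.708, x_land=43.217, impact vy=-9.611
  bounce: vy ← 0.52·9.611 = 4.998
Arc 3: start y=0.000, vy=4.998 → t=1.019, apex=1.273, x_land=52.927, impact vy=-4.998
  bounce: vy ← 0.52·4.998 = 2.599
Arc 4: start y=0.000, vy=2.599 → t=0.530, apex=0.344, x_land=57.977, impact vy=-2.599
  bounce: vy ← 0.52·2.599 = 1.351
Arc 5: start y=0.000, vy=1.351 → t=0.276, apex=0.093, x_land=60.603, impact vy=-1.351
  bounce: vy ← 0.52·1.351 = 0.703
Arc 6: start y=0.000, vy=0.703 → t=0.143, apex=0.025, x_land=61.968, impact vy=-0.703
  bounce: vy ← 0.52·0.703 = 0.365
Arc 7: start y=0.000, vy=0.365 → t=0.075, apex=0.007, x_land=62.678, impact vy=-0.365
  bounce: vy ← 0.52·0.365 = 0.190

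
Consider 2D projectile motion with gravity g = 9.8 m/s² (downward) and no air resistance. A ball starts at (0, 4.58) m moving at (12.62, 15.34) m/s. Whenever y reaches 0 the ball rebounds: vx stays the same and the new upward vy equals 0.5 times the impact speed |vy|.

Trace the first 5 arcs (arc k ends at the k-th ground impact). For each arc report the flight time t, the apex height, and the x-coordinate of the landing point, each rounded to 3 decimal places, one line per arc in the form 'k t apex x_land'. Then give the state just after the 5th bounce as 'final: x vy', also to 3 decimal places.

Arc 1: start y=4.580, vy=15.340 → t=3.405, apex=16.586, x_land=42.972, impact vy=-18.030
  bounce: vy ← 0.5·18.030 = 9.015
Arc 2: start y=0.000, vy=9.015 → t=1.840, apex=4.146, x_land=66.191, impact vy=-9.015
  bounce: vy ← 0.5·9.015 = 4.508
Arc 3: start y=0.000, vy=4.508 → t=0.920, apex=1.037, x_land=77.800, impact vy=-4.508
  bounce: vy ← 0.5·4.508 = 2.254
Arc 4: start y=0.000, vy=2.254 → t=0.460, apex=0.259, x_land=83.605, impact vy=-2.254
  bounce: vy ← 0.5·2.254 = 1.127
Arc 5: start y=0.000, vy=1.127 → t=0.230, apex=0.065, x_land=86.507, impact vy=-1.127
  bounce: vy ← 0.5·1.127 = 0.563

1 3.405 16.586 42.972
2 1.840 4.146 66.191
3 0.920 1.037 77.800
4 0.460 0.259 83.605
5 0.230 0.065 86.507
final: 86.507 0.563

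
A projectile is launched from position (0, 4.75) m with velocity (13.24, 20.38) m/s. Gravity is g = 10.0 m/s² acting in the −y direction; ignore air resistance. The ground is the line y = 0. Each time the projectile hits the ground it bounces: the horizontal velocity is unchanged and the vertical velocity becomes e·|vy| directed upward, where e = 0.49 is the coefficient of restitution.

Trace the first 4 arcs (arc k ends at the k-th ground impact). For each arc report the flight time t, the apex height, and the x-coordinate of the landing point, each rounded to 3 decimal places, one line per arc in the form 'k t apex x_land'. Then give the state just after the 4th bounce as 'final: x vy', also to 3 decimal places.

1 4.297 25.517 56.893
2 2.214 6.127 86.205
3 1.085 1.471 100.568
4 0.532 0.353 107.606
final: 107.606 1.302

Arc 1: start y=4.750, vy=20.380 → t=4.297, apex=25.517, x_land=56.893, impact vy=-22.591
  bounce: vy ← 0.49·22.591 = 11.069
Arc 2: start y=0.000, vy=11.069 → t=2.214, apex=6.127, x_land=86.205, impact vy=-11.069
  bounce: vy ← 0.49·11.069 = 5.424
Arc 3: start y=0.000, vy=5.424 → t=1.085, apex=1.471, x_land=100.568, impact vy=-5.424
  bounce: vy ← 0.49·5.424 = 2.658
Arc 4: start y=0.000, vy=2.658 → t=0.532, apex=0.353, x_land=107.606, impact vy=-2.658
  bounce: vy ← 0.49·2.658 = 1.302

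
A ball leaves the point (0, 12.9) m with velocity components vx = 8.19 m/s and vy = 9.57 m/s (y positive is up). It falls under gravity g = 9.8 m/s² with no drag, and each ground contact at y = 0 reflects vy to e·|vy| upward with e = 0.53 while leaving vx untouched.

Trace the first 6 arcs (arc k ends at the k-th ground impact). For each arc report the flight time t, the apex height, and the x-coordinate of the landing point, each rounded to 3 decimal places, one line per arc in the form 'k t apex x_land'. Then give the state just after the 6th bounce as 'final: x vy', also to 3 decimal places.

Arc 1: start y=12.900, vy=9.570 → t=2.870, apex=17.573, x_land=23.508, impact vy=-18.559
  bounce: vy ← 0.53·18.559 = 9.836
Arc 2: start y=0.000, vy=9.836 → t=2.007, apex=4.936, x_land=39.948, impact vy=-9.836
  bounce: vy ← 0.53·9.836 = 5.213
Arc 3: start y=0.000, vy=5.213 → t=1.064, apex=1.387, x_land=48.661, impact vy=-5.213
  bounce: vy ← 0.53·5.213 = 2.763
Arc 4: start y=0.000, vy=2.763 → t=0.564, apex=0.389, x_land=53.279, impact vy=-2.763
  bounce: vy ← 0.53·2.763 = 1.464
Arc 5: start y=0.000, vy=1.464 → t=0.299, apex=0.109, x_land=55.727, impact vy=-1.464
  bounce: vy ← 0.53·1.464 = 0.776
Arc 6: start y=0.000, vy=0.776 → t=0.158, apex=0.031, x_land=57.024, impact vy=-0.776
  bounce: vy ← 0.53·0.776 = 0.411

1 2.870 17.573 23.508
2 2.007 4.936 39.948
3 1.064 1.387 48.661
4 0.564 0.389 53.279
5 0.299 0.109 55.727
6 0.158 0.031 57.024
final: 57.024 0.411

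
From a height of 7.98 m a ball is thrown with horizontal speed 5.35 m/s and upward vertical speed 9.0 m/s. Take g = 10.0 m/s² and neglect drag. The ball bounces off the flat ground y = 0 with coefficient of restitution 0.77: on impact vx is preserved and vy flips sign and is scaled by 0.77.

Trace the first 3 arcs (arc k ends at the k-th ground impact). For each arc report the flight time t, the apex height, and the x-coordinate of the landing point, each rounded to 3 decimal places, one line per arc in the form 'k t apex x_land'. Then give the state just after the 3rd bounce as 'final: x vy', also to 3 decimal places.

Arc 1: start y=7.980, vy=9.000 → t=2.451, apex=12.030, x_land=13.114, impact vy=-15.511
  bounce: vy ← 0.77·15.511 = 11.944
Arc 2: start y=0.000, vy=11.944 → t=2.389, apex=7.133, x_land=25.893, impact vy=-11.944
  bounce: vy ← 0.77·11.944 = 9.197
Arc 3: start y=0.000, vy=9.197 → t=1.839, apex=4.229, x_land=35.734, impact vy=-9.197
  bounce: vy ← 0.77·9.197 = 7.081

1 2.451 12.030 13.114
2 2.389 7.133 25.893
3 1.839 4.229 35.734
final: 35.734 7.081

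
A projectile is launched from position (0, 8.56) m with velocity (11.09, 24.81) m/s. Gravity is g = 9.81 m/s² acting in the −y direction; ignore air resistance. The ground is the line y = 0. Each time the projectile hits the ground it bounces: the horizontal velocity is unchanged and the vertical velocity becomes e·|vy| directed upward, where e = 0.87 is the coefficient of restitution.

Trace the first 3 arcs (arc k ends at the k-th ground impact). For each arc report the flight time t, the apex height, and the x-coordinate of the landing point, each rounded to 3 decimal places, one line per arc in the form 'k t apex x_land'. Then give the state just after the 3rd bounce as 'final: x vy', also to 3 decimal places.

1 5.382 39.933 59.690
2 4.965 30.225 114.749
3 4.319 22.877 162.650
final: 162.650 18.432

Arc 1: start y=8.560, vy=24.810 → t=5.382, apex=39.933, x_land=59.690, impact vy=-27.991
  bounce: vy ← 0.87·27.991 = 24.352
Arc 2: start y=0.000, vy=24.352 → t=4.965, apex=30.225, x_land=114.749, impact vy=-24.352
  bounce: vy ← 0.87·24.352 = 21.186
Arc 3: start y=0.000, vy=21.186 → t=4.319, apex=22.877, x_land=162.650, impact vy=-21.186
  bounce: vy ← 0.87·21.186 = 18.432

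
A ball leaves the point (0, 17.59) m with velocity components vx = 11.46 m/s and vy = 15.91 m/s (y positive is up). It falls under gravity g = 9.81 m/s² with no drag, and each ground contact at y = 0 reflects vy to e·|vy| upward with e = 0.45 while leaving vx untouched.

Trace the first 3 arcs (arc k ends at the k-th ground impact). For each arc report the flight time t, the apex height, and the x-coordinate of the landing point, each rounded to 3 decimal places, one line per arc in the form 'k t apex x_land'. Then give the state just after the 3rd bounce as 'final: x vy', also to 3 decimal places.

Arc 1: start y=17.590, vy=15.910 → t=4.115, apex=30.492, x_land=47.159, impact vy=-24.459
  bounce: vy ← 0.45·24.459 = 11.007
Arc 2: start y=0.000, vy=11.007 → t=2.244, apex=6.175, x_land=72.875, impact vy=-11.007
  bounce: vy ← 0.45·11.007 = 4.953
Arc 3: start y=0.000, vy=4.953 → t=1.010, apex=1.250, x_land=84.447, impact vy=-4.953
  bounce: vy ← 0.45·4.953 = 2.229

1 4.115 30.492 47.159
2 2.244 6.175 72.875
3 1.010 1.250 84.447
final: 84.447 2.229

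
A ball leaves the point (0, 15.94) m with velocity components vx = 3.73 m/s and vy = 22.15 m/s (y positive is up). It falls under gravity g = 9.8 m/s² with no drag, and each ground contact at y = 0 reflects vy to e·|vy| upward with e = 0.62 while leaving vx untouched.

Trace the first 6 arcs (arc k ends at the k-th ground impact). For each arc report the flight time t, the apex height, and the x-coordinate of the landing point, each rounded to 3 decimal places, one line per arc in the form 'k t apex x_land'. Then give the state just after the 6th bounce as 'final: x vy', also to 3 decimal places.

Arc 1: start y=15.940, vy=22.150 → t=5.152, apex=40.972, x_land=19.216, impact vy=-28.338
  bounce: vy ← 0.62·28.338 = 17.570
Arc 2: start y=0.000, vy=17.570 → t=3.586, apex=15.750, x_land=32.591, impact vy=-17.570
  bounce: vy ← 0.62·17.570 = 10.893
Arc 3: start y=0.000, vy=10.893 → t=2.223, apex=6.054, x_land=40.883, impact vy=-10.893
  bounce: vy ← 0.62·10.893 = 6.754
Arc 4: start y=0.000, vy=6.754 → t=1.378, apex=2.327, x_land=46.024, impact vy=-6.754
  bounce: vy ← 0.62·6.754 = 4.187
Arc 5: start y=0.000, vy=4.187 → t=0.855, apex=0.895, x_land=49.212, impact vy=-4.187
  bounce: vy ← 0.62·4.187 = 2.596
Arc 6: start y=0.000, vy=2.596 → t=0.530, apex=0.344, x_land=51.188, impact vy=-2.596
  bounce: vy ← 0.62·2.596 = 1.610

1 5.152 40.972 19.216
2 3.586 15.750 32.591
3 2.223 6.054 40.883
4 1.378 2.327 46.024
5 0.855 0.895 49.212
6 0.530 0.344 51.188
final: 51.188 1.610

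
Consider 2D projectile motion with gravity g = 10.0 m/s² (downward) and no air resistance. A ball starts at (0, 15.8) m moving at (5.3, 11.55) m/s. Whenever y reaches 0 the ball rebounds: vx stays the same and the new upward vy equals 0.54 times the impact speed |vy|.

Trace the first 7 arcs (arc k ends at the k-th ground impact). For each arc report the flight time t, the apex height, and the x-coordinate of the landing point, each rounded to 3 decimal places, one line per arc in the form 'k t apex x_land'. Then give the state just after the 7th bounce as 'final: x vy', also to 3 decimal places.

Arc 1: start y=15.800, vy=11.550 → t=3.275, apex=22.470, x_land=17.357, impact vy=-21.199
  bounce: vy ← 0.54·21.199 = 11.448
Arc 2: start y=0.000, vy=11.448 → t=2.290, apex=6.552, x_land=29.491, impact vy=-11.448
  bounce: vy ← 0.54·11.448 = 6.182
Arc 3: start y=0.000, vy=6.182 → t=1.236, apex=1.911, x_land=36.044, impact vy=-6.182
  bounce: vy ← 0.54·6.182 = 3.338
Arc 4: start y=0.000, vy=3.338 → t=0.668, apex=0.557, x_land=39.582, impact vy=-3.338
  bounce: vy ← 0.54·3.338 = 1.803
Arc 5: start y=0.000, vy=1.803 → t=0.361, apex=0.162, x_land=41.493, impact vy=-1.803
  bounce: vy ← 0.54·1.803 = 0.973
Arc 6: start y=0.000, vy=0.973 → t=0.195, apex=0.047, x_land=42.525, impact vy=-0.973
  bounce: vy ← 0.54·0.973 = 0.526
Arc 7: start y=0.000, vy=0.526 → t=0.105, apex=0.014, x_land=43.082, impact vy=-0.526
  bounce: vy ← 0.54·0.526 = 0.284

1 3.275 22.470 17.357
2 2.290 6.552 29.491
3 1.236 1.911 36.044
4 0.668 0.557 39.582
5 0.361 0.162 41.493
6 0.195 0.047 42.525
7 0.105 0.014 43.082
final: 43.082 0.284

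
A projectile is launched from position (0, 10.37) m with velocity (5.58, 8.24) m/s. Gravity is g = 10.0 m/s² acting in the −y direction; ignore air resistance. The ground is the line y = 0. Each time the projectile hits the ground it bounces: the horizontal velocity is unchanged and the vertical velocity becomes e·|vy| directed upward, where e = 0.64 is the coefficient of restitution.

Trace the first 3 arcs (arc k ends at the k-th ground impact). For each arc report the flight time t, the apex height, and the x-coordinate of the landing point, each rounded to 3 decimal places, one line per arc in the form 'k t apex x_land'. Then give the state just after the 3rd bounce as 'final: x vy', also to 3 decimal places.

1 2.483 13.765 13.856
2 2.124 5.638 25.707
3 1.359 2.309 33.292
final: 33.292 4.350

Arc 1: start y=10.370, vy=8.240 → t=2.483, apex=13.765, x_land=13.856, impact vy=-16.592
  bounce: vy ← 0.64·16.592 = 10.619
Arc 2: start y=0.000, vy=10.619 → t=2.124, apex=5.638, x_land=25.707, impact vy=-10.619
  bounce: vy ← 0.64·10.619 = 6.796
Arc 3: start y=0.000, vy=6.796 → t=1.359, apex=2.309, x_land=33.292, impact vy=-6.796
  bounce: vy ← 0.64·6.796 = 4.350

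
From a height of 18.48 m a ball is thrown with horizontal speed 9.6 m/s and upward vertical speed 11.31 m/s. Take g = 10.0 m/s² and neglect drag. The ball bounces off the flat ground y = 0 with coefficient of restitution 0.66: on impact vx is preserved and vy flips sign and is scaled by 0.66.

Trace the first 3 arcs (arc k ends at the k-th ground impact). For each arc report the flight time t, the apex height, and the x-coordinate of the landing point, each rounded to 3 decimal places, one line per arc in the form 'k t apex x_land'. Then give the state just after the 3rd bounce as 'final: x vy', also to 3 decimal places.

Arc 1: start y=18.480, vy=11.310 → t=3.362, apex=24.876, x_land=32.270, impact vy=-22.305
  bounce: vy ← 0.66·22.305 = 14.721
Arc 2: start y=0.000, vy=14.721 → t=2.944, apex=10.836, x_land=60.535, impact vy=-14.721
  bounce: vy ← 0.66·14.721 = 9.716
Arc 3: start y=0.000, vy=9.716 → t=1.943, apex=4.720, x_land=79.190, impact vy=-9.716
  bounce: vy ← 0.66·9.716 = 6.413

1 3.362 24.876 32.270
2 2.944 10.836 60.535
3 1.943 4.720 79.190
final: 79.190 6.413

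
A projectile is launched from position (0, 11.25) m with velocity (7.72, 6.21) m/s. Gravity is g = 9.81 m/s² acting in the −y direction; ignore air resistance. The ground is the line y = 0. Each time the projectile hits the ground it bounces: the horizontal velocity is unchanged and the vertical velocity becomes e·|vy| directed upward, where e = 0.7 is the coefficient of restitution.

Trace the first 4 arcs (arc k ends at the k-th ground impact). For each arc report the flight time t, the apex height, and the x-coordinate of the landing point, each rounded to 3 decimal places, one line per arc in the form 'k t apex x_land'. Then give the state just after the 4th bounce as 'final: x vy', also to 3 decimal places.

1 2.274 13.216 17.559
2 2.298 6.476 35.299
3 1.609 3.173 47.718
4 1.126 1.555 56.411
final: 56.411 3.866

Arc 1: start y=11.250, vy=6.210 → t=2.274, apex=13.216, x_land=17.559, impact vy=-16.102
  bounce: vy ← 0.7·16.102 = 11.272
Arc 2: start y=0.000, vy=11.272 → t=2.298, apex=6.476, x_land=35.299, impact vy=-11.272
  bounce: vy ← 0.7·11.272 = 7.890
Arc 3: start y=0.000, vy=7.890 → t=1.609, apex=3.173, x_land=47.718, impact vy=-7.890
  bounce: vy ← 0.7·7.890 = 5.523
Arc 4: start y=0.000, vy=5.523 → t=1.126, apex=1.555, x_land=56.411, impact vy=-5.523
  bounce: vy ← 0.7·5.523 = 3.866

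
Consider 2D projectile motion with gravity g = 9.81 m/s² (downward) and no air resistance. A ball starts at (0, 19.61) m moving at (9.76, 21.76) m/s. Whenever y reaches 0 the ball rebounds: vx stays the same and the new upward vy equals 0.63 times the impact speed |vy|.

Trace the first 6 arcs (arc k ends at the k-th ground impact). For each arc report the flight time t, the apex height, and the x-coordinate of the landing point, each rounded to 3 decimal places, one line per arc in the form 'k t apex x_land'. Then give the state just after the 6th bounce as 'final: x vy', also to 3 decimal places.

1 5.204 43.743 50.796
2 3.763 17.362 87.520
3 2.371 6.891 110.657
4 1.493 2.735 125.233
5 0.941 1.086 134.416
6 0.593 0.431 140.201
final: 140.201 1.832

Arc 1: start y=19.610, vy=21.760 → t=5.204, apex=43.743, x_land=50.796, impact vy=-29.296
  bounce: vy ← 0.63·29.296 = 18.456
Arc 2: start y=0.000, vy=18.456 → t=3.763, apex=17.362, x_land=87.520, impact vy=-18.456
  bounce: vy ← 0.63·18.456 = 11.628
Arc 3: start y=0.000, vy=11.628 → t=2.371, apex=6.891, x_land=110.657, impact vy=-11.628
  bounce: vy ← 0.63·11.628 = 7.325
Arc 4: start y=0.000, vy=7.325 → t=1.493, apex=2.735, x_land=125.233, impact vy=-7.325
  bounce: vy ← 0.63·7.325 = 4.615
Arc 5: start y=0.000, vy=4.615 → t=0.941, apex=1.086, x_land=134.416, impact vy=-4.615
  bounce: vy ← 0.63·4.615 = 2.907
Arc 6: start y=0.000, vy=2.907 → t=0.593, apex=0.431, x_land=140.201, impact vy=-2.907
  bounce: vy ← 0.63·2.907 = 1.832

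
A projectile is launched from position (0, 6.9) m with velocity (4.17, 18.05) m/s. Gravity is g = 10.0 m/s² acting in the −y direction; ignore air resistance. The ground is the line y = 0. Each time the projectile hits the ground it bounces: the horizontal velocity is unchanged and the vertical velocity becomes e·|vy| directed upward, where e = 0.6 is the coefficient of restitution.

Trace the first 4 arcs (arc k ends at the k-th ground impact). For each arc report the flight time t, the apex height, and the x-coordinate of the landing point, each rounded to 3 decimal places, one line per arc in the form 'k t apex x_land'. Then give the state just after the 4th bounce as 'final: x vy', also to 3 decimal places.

Arc 1: start y=6.900, vy=18.050 → t=3.959, apex=23.190, x_land=16.507, impact vy=-21.536
  bounce: vy ← 0.6·21.536 = 12.922
Arc 2: start y=0.000, vy=12.922 → t=2.584, apex=8.348, x_land=27.284, impact vy=-12.922
  bounce: vy ← 0.6·12.922 = 7.753
Arc 3: start y=0.000, vy=7.753 → t=1.551, apex=3.005, x_land=33.750, impact vy=-7.753
  bounce: vy ← 0.6·7.753 = 4.652
Arc 4: start y=0.000, vy=4.652 → t=0.930, apex=1.082, x_land=37.630, impact vy=-4.652
  bounce: vy ← 0.6·4.652 = 2.791

1 3.959 23.190 16.507
2 2.584 8.348 27.284
3 1.551 3.005 33.750
4 0.930 1.082 37.630
final: 37.630 2.791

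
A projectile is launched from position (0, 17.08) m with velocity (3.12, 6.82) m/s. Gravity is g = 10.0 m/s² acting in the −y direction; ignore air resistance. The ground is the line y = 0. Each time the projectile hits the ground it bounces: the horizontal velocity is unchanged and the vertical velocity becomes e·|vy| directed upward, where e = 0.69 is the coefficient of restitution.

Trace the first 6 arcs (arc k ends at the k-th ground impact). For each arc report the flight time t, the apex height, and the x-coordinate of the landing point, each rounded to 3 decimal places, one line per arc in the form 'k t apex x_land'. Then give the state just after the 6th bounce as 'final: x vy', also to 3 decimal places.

Arc 1: start y=17.080, vy=6.820 → t=2.652, apex=19.406, x_land=8.274, impact vy=-19.701
  bounce: vy ← 0.69·19.701 = 13.593
Arc 2: start y=0.000, vy=13.593 → t=2.719, apex=9.239, x_land=16.757, impact vy=-13.593
  bounce: vy ← 0.69·13.593 = 9.379
Arc 3: start y=0.000, vy=9.379 → t=1.876, apex=4.399, x_land=22.609, impact vy=-9.379
  bounce: vy ← 0.69·9.379 = 6.472
Arc 4: start y=0.000, vy=6.472 → t=1.294, apex=2.094, x_land=26.648, impact vy=-6.472
  bounce: vy ← 0.69·6.472 = 4.466
Arc 5: start y=0.000, vy=4.466 → t=0.893, apex=0.997, x_land=29.434, impact vy=-4.466
  bounce: vy ← 0.69·4.466 = 3.081
Arc 6: start y=0.000, vy=3.081 → t=0.616, apex=0.475, x_land=31.357, impact vy=-3.081
  bounce: vy ← 0.69·3.081 = 2.126

1 2.652 19.406 8.274
2 2.719 9.239 16.757
3 1.876 4.399 22.609
4 1.294 2.094 26.648
5 0.893 0.997 29.434
6 0.616 0.475 31.357
final: 31.357 2.126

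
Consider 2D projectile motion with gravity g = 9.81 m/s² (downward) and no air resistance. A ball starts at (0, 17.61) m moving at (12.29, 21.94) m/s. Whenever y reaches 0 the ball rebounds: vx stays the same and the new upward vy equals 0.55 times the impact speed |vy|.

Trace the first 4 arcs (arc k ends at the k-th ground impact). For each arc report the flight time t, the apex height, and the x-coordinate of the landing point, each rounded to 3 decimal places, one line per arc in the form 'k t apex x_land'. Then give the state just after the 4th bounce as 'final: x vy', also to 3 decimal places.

1 5.168 42.144 63.511
2 3.224 12.749 103.139
3 1.773 3.856 124.934
4 0.975 1.167 136.921
final: 136.921 2.631

Arc 1: start y=17.610, vy=21.940 → t=5.168, apex=42.144, x_land=63.511, impact vy=-28.755
  bounce: vy ← 0.55·28.755 = 15.815
Arc 2: start y=0.000, vy=15.815 → t=3.224, apex=12.749, x_land=103.139, impact vy=-15.815
  bounce: vy ← 0.55·15.815 = 8.699
Arc 3: start y=0.000, vy=8.699 → t=1.773, apex=3.856, x_land=124.934, impact vy=-8.699
  bounce: vy ← 0.55·8.699 = 4.784
Arc 4: start y=0.000, vy=4.784 → t=0.975, apex=1.167, x_land=136.921, impact vy=-4.784
  bounce: vy ← 0.55·4.784 = 2.631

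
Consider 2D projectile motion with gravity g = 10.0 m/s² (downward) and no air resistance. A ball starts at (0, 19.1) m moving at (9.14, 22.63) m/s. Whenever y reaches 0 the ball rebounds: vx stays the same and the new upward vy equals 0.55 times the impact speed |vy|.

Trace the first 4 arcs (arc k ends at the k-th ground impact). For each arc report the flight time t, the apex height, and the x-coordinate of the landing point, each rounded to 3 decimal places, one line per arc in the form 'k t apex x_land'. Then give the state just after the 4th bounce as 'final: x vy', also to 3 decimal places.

1 5.253 44.706 48.014
2 3.289 13.524 78.077
3 1.809 4.091 94.612
4 0.995 1.237 103.706
final: 103.706 2.736

Arc 1: start y=19.100, vy=22.630 → t=5.253, apex=44.706, x_land=48.014, impact vy=-29.902
  bounce: vy ← 0.55·29.902 = 16.446
Arc 2: start y=0.000, vy=16.446 → t=3.289, apex=13.524, x_land=78.077, impact vy=-16.446
  bounce: vy ← 0.55·16.446 = 9.045
Arc 3: start y=0.000, vy=9.045 → t=1.809, apex=4.091, x_land=94.612, impact vy=-9.045
  bounce: vy ← 0.55·9.045 = 4.975
Arc 4: start y=0.000, vy=4.975 → t=0.995, apex=1.237, x_land=103.706, impact vy=-4.975
  bounce: vy ← 0.55·4.975 = 2.736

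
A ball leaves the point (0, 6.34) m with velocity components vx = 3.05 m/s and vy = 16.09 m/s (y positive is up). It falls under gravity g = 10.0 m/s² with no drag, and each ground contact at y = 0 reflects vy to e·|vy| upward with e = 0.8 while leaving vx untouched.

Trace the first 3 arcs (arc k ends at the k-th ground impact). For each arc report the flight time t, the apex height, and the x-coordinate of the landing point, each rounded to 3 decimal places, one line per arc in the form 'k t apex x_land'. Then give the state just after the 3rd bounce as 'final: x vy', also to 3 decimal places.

1 3.573 19.284 10.897
2 3.142 12.342 20.481
3 2.514 7.899 28.148
final: 28.148 10.055

Arc 1: start y=6.340, vy=16.090 → t=3.573, apex=19.284, x_land=10.897, impact vy=-19.639
  bounce: vy ← 0.8·19.639 = 15.711
Arc 2: start y=0.000, vy=15.711 → t=3.142, apex=12.342, x_land=20.481, impact vy=-15.711
  bounce: vy ← 0.8·15.711 = 12.569
Arc 3: start y=0.000, vy=12.569 → t=2.514, apex=7.899, x_land=28.148, impact vy=-12.569
  bounce: vy ← 0.8·12.569 = 10.055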